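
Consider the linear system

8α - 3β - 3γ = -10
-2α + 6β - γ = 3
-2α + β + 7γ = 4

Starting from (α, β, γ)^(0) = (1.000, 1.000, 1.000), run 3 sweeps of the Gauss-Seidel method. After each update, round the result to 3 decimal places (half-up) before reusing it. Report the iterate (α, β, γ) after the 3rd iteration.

Iteration 1:
  α = (-10 - (-3)·1.000 - (-3)·1.000) / (8) = -0.500
  β = (3 - (-2)·-0.500 - (-1)·1.000) / (6) = 0.500
  γ = (4 - (-2)·-0.500 - (1)·0.500) / (7) = 0.357
Iteration 2:
  α = (-10 - (-3)·0.500 - (-3)·0.357) / (8) = -0.929
  β = (3 - (-2)·-0.929 - (-1)·0.357) / (6) = 0.250
  γ = (4 - (-2)·-0.929 - (1)·0.250) / (7) = 0.270
Iteration 3:
  α = (-10 - (-3)·0.250 - (-3)·0.270) / (8) = -1.055
  β = (3 - (-2)·-1.055 - (-1)·0.270) / (6) = 0.193
  γ = (4 - (-2)·-1.055 - (1)·0.193) / (7) = 0.242

(-1.055, 0.193, 0.242)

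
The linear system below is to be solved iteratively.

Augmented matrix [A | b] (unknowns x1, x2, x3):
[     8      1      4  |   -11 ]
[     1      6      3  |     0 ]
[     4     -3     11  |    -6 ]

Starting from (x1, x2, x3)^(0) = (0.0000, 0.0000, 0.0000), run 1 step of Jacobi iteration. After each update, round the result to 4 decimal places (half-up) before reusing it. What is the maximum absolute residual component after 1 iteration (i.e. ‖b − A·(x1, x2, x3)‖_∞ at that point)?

5.5005

Iteration 1:
  x1 = (-11 - (1)·0.0000 - (4)·0.0000) / (8) = -1.3750
  x2 = (0 - (1)·0.0000 - (3)·0.0000) / (6) = 0.0000
  x3 = (-6 - (4)·0.0000 - (-3)·0.0000) / (11) = -0.5455
Residual b − A·x = (2.1820, 3.0115, 5.5005); ∞-norm = 5.5005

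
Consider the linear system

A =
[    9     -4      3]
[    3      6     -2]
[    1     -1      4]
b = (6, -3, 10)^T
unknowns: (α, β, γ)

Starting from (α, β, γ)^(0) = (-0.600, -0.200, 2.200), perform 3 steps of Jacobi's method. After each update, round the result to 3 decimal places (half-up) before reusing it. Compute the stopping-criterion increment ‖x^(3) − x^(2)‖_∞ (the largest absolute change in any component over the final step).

0.073

Iteration 1:
  α = (6 - (-4)·-0.200 - (3)·2.200) / (9) = -0.156
  β = (-3 - (3)·-0.600 - (-2)·2.200) / (6) = 0.533
  γ = (10 - (1)·-0.600 - (-1)·-0.200) / (4) = 2.600
Iteration 2:
  α = (6 - (-4)·0.533 - (3)·2.600) / (9) = 0.037
  β = (-3 - (3)·-0.156 - (-2)·2.600) / (6) = 0.445
  γ = (10 - (1)·-0.156 - (-1)·0.533) / (4) = 2.672
Iteration 3:
  α = (6 - (-4)·0.445 - (3)·2.672) / (9) = -0.026
  β = (-3 - (3)·0.037 - (-2)·2.672) / (6) = 0.372
  γ = (10 - (1)·0.037 - (-1)·0.445) / (4) = 2.602
Change: (-0.063, -0.073, -0.070) → max |·| = 0.073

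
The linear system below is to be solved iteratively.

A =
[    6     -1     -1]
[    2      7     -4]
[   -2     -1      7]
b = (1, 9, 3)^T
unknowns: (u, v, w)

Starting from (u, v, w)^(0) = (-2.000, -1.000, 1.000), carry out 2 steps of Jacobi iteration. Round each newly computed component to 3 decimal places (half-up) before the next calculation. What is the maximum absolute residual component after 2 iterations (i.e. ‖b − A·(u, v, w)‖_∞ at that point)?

Iteration 1:
  u = (1 - (-1)·-1.000 - (-1)·1.000) / (6) = 0.167
  v = (9 - (2)·-2.000 - (-4)·1.000) / (7) = 2.429
  w = (3 - (-2)·-2.000 - (-1)·-1.000) / (7) = -0.286
Iteration 2:
  u = (1 - (-1)·2.429 - (-1)·-0.286) / (6) = 0.524
  v = (9 - (2)·0.167 - (-4)·-0.286) / (7) = 1.075
  w = (3 - (-2)·0.167 - (-1)·2.429) / (7) = 0.823
Residual b − A·x = (-0.246, 3.719, -0.638); ∞-norm = 3.719

3.719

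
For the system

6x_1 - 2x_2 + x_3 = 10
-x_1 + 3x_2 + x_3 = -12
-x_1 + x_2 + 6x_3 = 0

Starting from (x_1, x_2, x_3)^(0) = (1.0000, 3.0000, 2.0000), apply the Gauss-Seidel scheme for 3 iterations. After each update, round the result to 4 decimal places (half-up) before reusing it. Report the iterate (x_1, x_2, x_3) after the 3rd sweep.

(0.1157, -4.2102, 0.7210)

Iteration 1:
  x_1 = (10 - (-2)·3.0000 - (1)·2.0000) / (6) = 2.3333
  x_2 = (-12 - (-1)·2.3333 - (1)·2.0000) / (3) = -3.8889
  x_3 = (0 - (-1)·2.3333 - (1)·-3.8889) / (6) = 1.0370
Iteration 2:
  x_1 = (10 - (-2)·-3.8889 - (1)·1.0370) / (6) = 0.1975
  x_2 = (-12 - (-1)·0.1975 - (1)·1.0370) / (3) = -4.2798
  x_3 = (0 - (-1)·0.1975 - (1)·-4.2798) / (6) = 0.7462
Iteration 3:
  x_1 = (10 - (-2)·-4.2798 - (1)·0.7462) / (6) = 0.1157
  x_2 = (-12 - (-1)·0.1157 - (1)·0.7462) / (3) = -4.2102
  x_3 = (0 - (-1)·0.1157 - (1)·-4.2102) / (6) = 0.7210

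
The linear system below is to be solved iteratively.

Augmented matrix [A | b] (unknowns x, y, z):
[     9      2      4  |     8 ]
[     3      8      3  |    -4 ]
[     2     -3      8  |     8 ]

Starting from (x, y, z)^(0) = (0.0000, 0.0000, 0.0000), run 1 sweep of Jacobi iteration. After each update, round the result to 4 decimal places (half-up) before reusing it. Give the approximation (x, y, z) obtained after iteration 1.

(0.8889, -0.5000, 1.0000)

Iteration 1:
  x = (8 - (2)·0.0000 - (4)·0.0000) / (9) = 0.8889
  y = (-4 - (3)·0.0000 - (3)·0.0000) / (8) = -0.5000
  z = (8 - (2)·0.0000 - (-3)·0.0000) / (8) = 1.0000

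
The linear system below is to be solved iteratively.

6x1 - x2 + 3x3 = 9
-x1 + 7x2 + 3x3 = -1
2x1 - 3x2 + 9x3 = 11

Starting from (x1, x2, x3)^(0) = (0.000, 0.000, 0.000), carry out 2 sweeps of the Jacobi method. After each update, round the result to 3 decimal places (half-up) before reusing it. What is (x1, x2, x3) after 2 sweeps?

(0.865, -0.452, 0.841)

Iteration 1:
  x1 = (9 - (-1)·0.000 - (3)·0.000) / (6) = 1.500
  x2 = (-1 - (-1)·0.000 - (3)·0.000) / (7) = -0.143
  x3 = (11 - (2)·0.000 - (-3)·0.000) / (9) = 1.222
Iteration 2:
  x1 = (9 - (-1)·-0.143 - (3)·1.222) / (6) = 0.865
  x2 = (-1 - (-1)·1.500 - (3)·1.222) / (7) = -0.452
  x3 = (11 - (2)·1.500 - (-3)·-0.143) / (9) = 0.841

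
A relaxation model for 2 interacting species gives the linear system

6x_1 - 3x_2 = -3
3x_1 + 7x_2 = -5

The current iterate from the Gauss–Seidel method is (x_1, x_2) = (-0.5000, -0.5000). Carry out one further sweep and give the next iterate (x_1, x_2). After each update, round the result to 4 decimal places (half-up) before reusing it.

(-0.7500, -0.3929)

One sweep:
  x_1 = (-3 - (-3)·-0.5000) / (6) = -0.7500
  x_2 = (-5 - (3)·-0.7500) / (7) = -0.3929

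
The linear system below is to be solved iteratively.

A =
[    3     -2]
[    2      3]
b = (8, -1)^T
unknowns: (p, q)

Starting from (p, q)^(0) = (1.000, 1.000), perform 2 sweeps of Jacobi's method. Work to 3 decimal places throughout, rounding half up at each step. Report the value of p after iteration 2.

2.000

Iteration 1:
  p = (8 - (-2)·1.000) / (3) = 3.333
  q = (-1 - (2)·1.000) / (3) = -1.000
Iteration 2:
  p = (8 - (-2)·-1.000) / (3) = 2.000
  q = (-1 - (2)·3.333) / (3) = -2.555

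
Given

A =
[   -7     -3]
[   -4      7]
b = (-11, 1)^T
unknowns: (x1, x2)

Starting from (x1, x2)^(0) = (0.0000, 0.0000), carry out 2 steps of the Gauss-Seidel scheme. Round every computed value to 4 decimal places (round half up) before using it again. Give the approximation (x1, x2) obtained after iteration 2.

(1.1254, 0.7859)

Iteration 1:
  x1 = (-11 - (-3)·0.0000) / (-7) = 1.5714
  x2 = (1 - (-4)·1.5714) / (7) = 1.0408
Iteration 2:
  x1 = (-11 - (-3)·1.0408) / (-7) = 1.1254
  x2 = (1 - (-4)·1.1254) / (7) = 0.7859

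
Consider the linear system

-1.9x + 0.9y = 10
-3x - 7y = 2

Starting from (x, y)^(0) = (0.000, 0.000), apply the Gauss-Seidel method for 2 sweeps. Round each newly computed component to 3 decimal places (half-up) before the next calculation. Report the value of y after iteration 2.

1.570

Iteration 1:
  x = (10 - (0.9)·0.000) / (-1.9) = -5.263
  y = (2 - (-3)·-5.263) / (-7) = 1.970
Iteration 2:
  x = (10 - (0.9)·1.970) / (-1.9) = -4.330
  y = (2 - (-3)·-4.330) / (-7) = 1.570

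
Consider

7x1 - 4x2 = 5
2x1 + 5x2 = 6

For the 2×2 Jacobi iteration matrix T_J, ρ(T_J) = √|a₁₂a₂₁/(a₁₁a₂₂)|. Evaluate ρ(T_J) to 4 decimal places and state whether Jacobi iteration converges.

a₁₂a₂₁/(a₁₁a₂₂) = (-4)·(2) / ((7)·(5)) = -0.228571
ρ = √|-0.228571| = √0.228571 = 0.4781
ρ < 1, so Jacobi converges

0.4781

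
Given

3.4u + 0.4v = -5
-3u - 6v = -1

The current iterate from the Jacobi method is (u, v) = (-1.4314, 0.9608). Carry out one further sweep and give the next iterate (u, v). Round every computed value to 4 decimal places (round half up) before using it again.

One sweep:
  u = (-5 - (0.4)·0.9608) / (3.4) = -1.5836
  v = (-1 - (-3)·-1.4314) / (-6) = 0.8824

(-1.5836, 0.8824)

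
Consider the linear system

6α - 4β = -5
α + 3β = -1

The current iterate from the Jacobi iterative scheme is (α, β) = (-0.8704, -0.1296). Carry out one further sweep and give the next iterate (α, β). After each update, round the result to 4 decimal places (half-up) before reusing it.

One sweep:
  α = (-5 - (-4)·-0.1296) / (6) = -0.9197
  β = (-1 - (1)·-0.8704) / (3) = -0.0432

(-0.9197, -0.0432)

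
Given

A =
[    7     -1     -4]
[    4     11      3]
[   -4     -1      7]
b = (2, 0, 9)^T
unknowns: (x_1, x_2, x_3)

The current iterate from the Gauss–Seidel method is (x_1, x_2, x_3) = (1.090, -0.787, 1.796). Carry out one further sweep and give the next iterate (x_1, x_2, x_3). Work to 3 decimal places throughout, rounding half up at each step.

(1.200, -0.926, 1.839)

One sweep:
  x_1 = (2 - (-1)·-0.787 - (-4)·1.796) / (7) = 1.200
  x_2 = (0 - (4)·1.200 - (3)·1.796) / (11) = -0.926
  x_3 = (9 - (-4)·1.200 - (-1)·-0.926) / (7) = 1.839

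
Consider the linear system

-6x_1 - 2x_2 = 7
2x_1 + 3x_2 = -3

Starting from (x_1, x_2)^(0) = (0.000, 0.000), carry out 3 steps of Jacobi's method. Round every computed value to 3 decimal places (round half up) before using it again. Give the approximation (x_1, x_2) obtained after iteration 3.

(-1.093, -0.445)

Iteration 1:
  x_1 = (7 - (-2)·0.000) / (-6) = -1.167
  x_2 = (-3 - (2)·0.000) / (3) = -1.000
Iteration 2:
  x_1 = (7 - (-2)·-1.000) / (-6) = -0.833
  x_2 = (-3 - (2)·-1.167) / (3) = -0.222
Iteration 3:
  x_1 = (7 - (-2)·-0.222) / (-6) = -1.093
  x_2 = (-3 - (2)·-0.833) / (3) = -0.445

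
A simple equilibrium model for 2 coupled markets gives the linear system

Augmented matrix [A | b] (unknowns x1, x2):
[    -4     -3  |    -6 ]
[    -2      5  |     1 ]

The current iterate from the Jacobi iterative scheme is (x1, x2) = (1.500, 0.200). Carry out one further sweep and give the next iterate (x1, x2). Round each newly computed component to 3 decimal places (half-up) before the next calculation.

One sweep:
  x1 = (-6 - (-3)·0.200) / (-4) = 1.350
  x2 = (1 - (-2)·1.500) / (5) = 0.800

(1.350, 0.800)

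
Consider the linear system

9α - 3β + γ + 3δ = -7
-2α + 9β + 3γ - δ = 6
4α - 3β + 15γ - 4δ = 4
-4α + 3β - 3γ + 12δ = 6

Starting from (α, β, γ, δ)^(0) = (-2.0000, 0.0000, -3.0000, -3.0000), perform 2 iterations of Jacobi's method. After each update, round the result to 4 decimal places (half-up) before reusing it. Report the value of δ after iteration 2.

Iteration 1:
  α = (-7 - (-3)·0.0000 - (1)·-3.0000 - (3)·-3.0000) / (9) = 0.5556
  β = (6 - (-2)·-2.0000 - (3)·-3.0000 - (-1)·-3.0000) / (9) = 0.8889
  γ = (4 - (4)·-2.0000 - (-3)·0.0000 - (-4)·-3.0000) / (15) = 0.0000
  δ = (6 - (-4)·-2.0000 - (3)·0.0000 - (-3)·-3.0000) / (12) = -0.9167
Iteration 2:
  α = (-7 - (-3)·0.8889 - (1)·0.0000 - (3)·-0.9167) / (9) = -0.1759
  β = (6 - (-2)·0.5556 - (3)·0.0000 - (-1)·-0.9167) / (9) = 0.6883
  γ = (4 - (4)·0.5556 - (-3)·0.8889 - (-4)·-0.9167) / (15) = 0.0518
  δ = (6 - (-4)·0.5556 - (3)·0.8889 - (-3)·0.0000) / (12) = 0.4630

0.4630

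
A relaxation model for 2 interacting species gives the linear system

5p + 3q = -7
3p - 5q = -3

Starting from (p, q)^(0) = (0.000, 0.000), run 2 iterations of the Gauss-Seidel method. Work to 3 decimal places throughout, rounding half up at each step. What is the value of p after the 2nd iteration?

Iteration 1:
  p = (-7 - (3)·0.000) / (5) = -1.400
  q = (-3 - (3)·-1.400) / (-5) = -0.240
Iteration 2:
  p = (-7 - (3)·-0.240) / (5) = -1.256
  q = (-3 - (3)·-1.256) / (-5) = -0.154

-1.256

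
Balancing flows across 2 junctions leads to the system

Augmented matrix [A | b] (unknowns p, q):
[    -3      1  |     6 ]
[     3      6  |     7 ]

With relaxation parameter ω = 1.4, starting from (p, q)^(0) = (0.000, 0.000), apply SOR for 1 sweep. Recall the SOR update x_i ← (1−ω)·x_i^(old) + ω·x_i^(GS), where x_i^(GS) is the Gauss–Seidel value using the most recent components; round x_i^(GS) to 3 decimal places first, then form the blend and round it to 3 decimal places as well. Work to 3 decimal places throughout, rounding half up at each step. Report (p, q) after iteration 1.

Iteration 1:
  p: GS value = (6 - (1)·0.000) / (-3) = -2.000;  p ← (1−ω)·0.000 + ω·-2.000 = -2.800
  q: GS value = (7 - (3)·-2.800) / (6) = 2.567;  q ← (1−ω)·0.000 + ω·2.567 = 3.594

(-2.800, 3.594)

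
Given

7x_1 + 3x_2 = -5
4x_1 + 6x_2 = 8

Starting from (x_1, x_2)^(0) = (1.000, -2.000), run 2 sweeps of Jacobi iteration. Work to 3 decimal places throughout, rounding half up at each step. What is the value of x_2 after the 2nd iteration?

Iteration 1:
  x_1 = (-5 - (3)·-2.000) / (7) = 0.143
  x_2 = (8 - (4)·1.000) / (6) = 0.667
Iteration 2:
  x_1 = (-5 - (3)·0.667) / (7) = -1.000
  x_2 = (8 - (4)·0.143) / (6) = 1.238

1.238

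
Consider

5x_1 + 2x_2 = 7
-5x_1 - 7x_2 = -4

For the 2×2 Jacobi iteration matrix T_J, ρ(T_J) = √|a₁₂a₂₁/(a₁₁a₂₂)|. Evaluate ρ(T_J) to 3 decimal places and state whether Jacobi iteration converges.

0.535

a₁₂a₂₁/(a₁₁a₂₂) = (2)·(-5) / ((5)·(-7)) = 0.285714
ρ = √|0.285714| = √0.285714 = 0.535
ρ < 1, so Jacobi converges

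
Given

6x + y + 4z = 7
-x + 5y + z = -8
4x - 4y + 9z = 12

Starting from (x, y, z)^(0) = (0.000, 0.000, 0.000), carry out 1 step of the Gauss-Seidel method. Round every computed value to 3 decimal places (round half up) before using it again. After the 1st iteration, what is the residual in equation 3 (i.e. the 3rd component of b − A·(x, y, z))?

0.001

Iteration 1:
  x = (7 - (1)·0.000 - (4)·0.000) / (6) = 1.167
  y = (-8 - (-1)·1.167 - (1)·0.000) / (5) = -1.367
  z = (12 - (4)·1.167 - (-4)·-1.367) / (9) = 0.207
Residual b − A·x = (0.537, -0.205, 0.001)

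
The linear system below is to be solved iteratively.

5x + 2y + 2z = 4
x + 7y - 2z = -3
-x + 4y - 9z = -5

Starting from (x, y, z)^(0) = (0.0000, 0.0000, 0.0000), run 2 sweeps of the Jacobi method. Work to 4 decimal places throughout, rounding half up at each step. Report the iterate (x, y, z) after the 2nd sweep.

(0.7492, -0.3841, 0.2762)

Iteration 1:
  x = (4 - (2)·0.0000 - (2)·0.0000) / (5) = 0.8000
  y = (-3 - (1)·0.0000 - (-2)·0.0000) / (7) = -0.4286
  z = (-5 - (-1)·0.0000 - (4)·0.0000) / (-9) = 0.5556
Iteration 2:
  x = (4 - (2)·-0.4286 - (2)·0.5556) / (5) = 0.7492
  y = (-3 - (1)·0.8000 - (-2)·0.5556) / (7) = -0.3841
  z = (-5 - (-1)·0.8000 - (4)·-0.4286) / (-9) = 0.2762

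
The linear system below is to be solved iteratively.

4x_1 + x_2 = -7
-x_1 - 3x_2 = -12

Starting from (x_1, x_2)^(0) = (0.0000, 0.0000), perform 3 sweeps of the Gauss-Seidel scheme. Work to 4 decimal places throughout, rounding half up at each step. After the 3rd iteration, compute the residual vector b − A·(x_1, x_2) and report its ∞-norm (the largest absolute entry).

0.0319

Iteration 1:
  x_1 = (-7 - (1)·0.0000) / (4) = -1.7500
  x_2 = (-12 - (-1)·-1.7500) / (-3) = 4.5833
Iteration 2:
  x_1 = (-7 - (1)·4.5833) / (4) = -2.8958
  x_2 = (-12 - (-1)·-2.8958) / (-3) = 4.9653
Iteration 3:
  x_1 = (-7 - (1)·4.9653) / (4) = -2.9913
  x_2 = (-12 - (-1)·-2.9913) / (-3) = 4.9971
Residual b − A·x = (-0.0319, 0.0000); ∞-norm = 0.0319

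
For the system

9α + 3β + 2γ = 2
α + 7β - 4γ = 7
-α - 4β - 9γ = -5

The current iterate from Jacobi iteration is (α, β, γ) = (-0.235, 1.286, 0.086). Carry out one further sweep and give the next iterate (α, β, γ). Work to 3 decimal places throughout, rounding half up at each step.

(-0.226, 1.083, 0.010)

One sweep:
  α = (2 - (3)·1.286 - (2)·0.086) / (9) = -0.226
  β = (7 - (1)·-0.235 - (-4)·0.086) / (7) = 1.083
  γ = (-5 - (-1)·-0.235 - (-4)·1.286) / (-9) = 0.010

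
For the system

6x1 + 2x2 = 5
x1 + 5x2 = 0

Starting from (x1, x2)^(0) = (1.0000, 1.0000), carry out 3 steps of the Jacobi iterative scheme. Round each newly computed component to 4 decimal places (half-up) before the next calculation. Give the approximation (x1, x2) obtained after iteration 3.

(0.8667, -0.1800)

Iteration 1:
  x1 = (5 - (2)·1.0000) / (6) = 0.5000
  x2 = (0 - (1)·1.0000) / (5) = -0.2000
Iteration 2:
  x1 = (5 - (2)·-0.2000) / (6) = 0.9000
  x2 = (0 - (1)·0.5000) / (5) = -0.1000
Iteration 3:
  x1 = (5 - (2)·-0.1000) / (6) = 0.8667
  x2 = (0 - (1)·0.9000) / (5) = -0.1800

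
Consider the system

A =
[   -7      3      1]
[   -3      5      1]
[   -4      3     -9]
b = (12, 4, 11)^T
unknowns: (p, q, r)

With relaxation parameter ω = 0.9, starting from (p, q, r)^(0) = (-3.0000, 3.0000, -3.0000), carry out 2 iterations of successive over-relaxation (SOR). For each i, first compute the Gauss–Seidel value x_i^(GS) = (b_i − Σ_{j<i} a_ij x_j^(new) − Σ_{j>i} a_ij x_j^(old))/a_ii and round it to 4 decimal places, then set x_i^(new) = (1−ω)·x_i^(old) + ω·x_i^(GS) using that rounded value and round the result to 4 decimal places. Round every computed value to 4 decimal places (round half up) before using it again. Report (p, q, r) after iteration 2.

(-1.3585, 0.2064, -0.5623)

Iteration 1:
  p: GS value = (12 - (3)·3.0000 - (1)·-3.0000) / (-7) = -0.8571;  p ← (1−ω)·-3.0000 + ω·-0.8571 = -1.0714
  q: GS value = (4 - (-3)·-1.0714 - (1)·-3.0000) / (5) = 0.7572;  q ← (1−ω)·3.0000 + ω·0.7572 = 0.9815
  r: GS value = (11 - (-4)·-1.0714 - (3)·0.9815) / (-9) = -0.4189;  r ← (1−ω)·-3.0000 + ω·-0.4189 = -0.6770
Iteration 2:
  p: GS value = (12 - (3)·0.9815 - (1)·-0.6770) / (-7) = -1.3904;  p ← (1−ω)·-1.0714 + ω·-1.3904 = -1.3585
  q: GS value = (4 - (-3)·-1.3585 - (1)·-0.6770) / (5) = 0.1203;  q ← (1−ω)·0.9815 + ω·0.1203 = 0.2064
  r: GS value = (11 - (-4)·-1.3585 - (3)·0.2064) / (-9) = -0.5496;  r ← (1−ω)·-0.6770 + ω·-0.5496 = -0.5623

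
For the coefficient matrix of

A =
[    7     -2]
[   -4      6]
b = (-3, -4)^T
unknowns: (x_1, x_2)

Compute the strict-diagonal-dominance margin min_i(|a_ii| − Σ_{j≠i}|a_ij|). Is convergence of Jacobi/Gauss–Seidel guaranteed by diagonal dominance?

2

row 1: |7| − (2) = 5
row 2: |6| − (4) = 2
minimum over rows = 2 → strictly diagonally dominant (convergence guaranteed)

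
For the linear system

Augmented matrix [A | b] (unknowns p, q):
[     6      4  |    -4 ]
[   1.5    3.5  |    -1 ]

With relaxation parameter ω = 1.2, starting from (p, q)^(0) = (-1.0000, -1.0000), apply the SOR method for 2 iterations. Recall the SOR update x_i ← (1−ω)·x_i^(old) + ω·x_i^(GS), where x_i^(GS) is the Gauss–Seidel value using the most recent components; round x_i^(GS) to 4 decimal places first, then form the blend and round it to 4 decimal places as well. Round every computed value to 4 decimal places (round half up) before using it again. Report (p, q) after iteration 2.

Iteration 1:
  p: GS value = (-4 - (4)·-1.0000) / (6) = 0.0000;  p ← (1−ω)·-1.0000 + ω·0.0000 = 0.2000
  q: GS value = (-1 - (1.5)·0.2000) / (3.5) = -0.3714;  q ← (1−ω)·-1.0000 + ω·-0.3714 = -0.2457
Iteration 2:
  p: GS value = (-4 - (4)·-0.2457) / (6) = -0.5029;  p ← (1−ω)·0.2000 + ω·-0.5029 = -0.6435
  q: GS value = (-1 - (1.5)·-0.6435) / (3.5) = -0.0099;  q ← (1−ω)·-0.2457 + ω·-0.0099 = 0.0373

(-0.6435, 0.0373)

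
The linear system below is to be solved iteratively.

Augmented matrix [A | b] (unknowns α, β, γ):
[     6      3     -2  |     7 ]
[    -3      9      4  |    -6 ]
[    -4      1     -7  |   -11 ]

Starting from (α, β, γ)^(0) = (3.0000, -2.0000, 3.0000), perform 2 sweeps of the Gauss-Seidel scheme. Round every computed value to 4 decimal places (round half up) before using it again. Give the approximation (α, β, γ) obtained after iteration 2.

Iteration 1:
  α = (7 - (3)·-2.0000 - (-2)·3.0000) / (6) = 3.1667
  β = (-6 - (-3)·3.1667 - (4)·3.0000) / (9) = -0.9444
  γ = (-11 - (-4)·3.1667 - (1)·-0.9444) / (-7) = -0.3730
Iteration 2:
  α = (7 - (3)·-0.9444 - (-2)·-0.3730) / (6) = 1.5145
  β = (-6 - (-3)·1.5145 - (4)·-0.3730) / (9) = 0.0039
  γ = (-11 - (-4)·1.5145 - (1)·0.0039) / (-7) = 0.7066

(1.5145, 0.0039, 0.7066)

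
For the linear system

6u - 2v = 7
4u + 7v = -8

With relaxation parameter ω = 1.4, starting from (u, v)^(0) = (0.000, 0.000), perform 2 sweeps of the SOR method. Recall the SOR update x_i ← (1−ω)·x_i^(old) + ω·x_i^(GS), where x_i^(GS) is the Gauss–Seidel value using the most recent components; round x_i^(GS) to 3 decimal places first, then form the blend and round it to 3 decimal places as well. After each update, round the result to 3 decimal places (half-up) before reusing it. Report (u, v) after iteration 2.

(-0.378, -0.135)

Iteration 1:
  u: GS value = (7 - (-2)·0.000) / (6) = 1.167;  u ← (1−ω)·0.000 + ω·1.167 = 1.634
  v: GS value = (-8 - (4)·1.634) / (7) = -2.077;  v ← (1−ω)·0.000 + ω·-2.077 = -2.908
Iteration 2:
  u: GS value = (7 - (-2)·-2.908) / (6) = 0.197;  u ← (1−ω)·1.634 + ω·0.197 = -0.378
  v: GS value = (-8 - (4)·-0.378) / (7) = -0.927;  v ← (1−ω)·-2.908 + ω·-0.927 = -0.135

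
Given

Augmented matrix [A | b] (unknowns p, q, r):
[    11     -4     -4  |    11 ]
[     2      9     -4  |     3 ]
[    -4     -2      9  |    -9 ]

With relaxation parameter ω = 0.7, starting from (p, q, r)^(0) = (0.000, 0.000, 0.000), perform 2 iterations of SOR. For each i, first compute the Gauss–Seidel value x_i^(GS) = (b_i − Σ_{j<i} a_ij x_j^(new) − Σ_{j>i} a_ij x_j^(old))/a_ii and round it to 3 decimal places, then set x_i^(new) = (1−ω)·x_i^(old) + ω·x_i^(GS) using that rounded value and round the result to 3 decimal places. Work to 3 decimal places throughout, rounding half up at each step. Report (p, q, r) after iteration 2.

Iteration 1:
  p: GS value = (11 - (-4)·0.000 - (-4)·0.000) / (11) = 1.000;  p ← (1−ω)·0.000 + ω·1.000 = 0.700
  q: GS value = (3 - (2)·0.700 - (-4)·0.000) / (9) = 0.178;  q ← (1−ω)·0.000 + ω·0.178 = 0.125
  r: GS value = (-9 - (-4)·0.700 - (-2)·0.125) / (9) = -0.661;  r ← (1−ω)·0.000 + ω·-0.661 = -0.463
Iteration 2:
  p: GS value = (11 - (-4)·0.125 - (-4)·-0.463) / (11) = 0.877;  p ← (1−ω)·0.700 + ω·0.877 = 0.824
  q: GS value = (3 - (2)·0.824 - (-4)·-0.463) / (9) = -0.056;  q ← (1−ω)·0.125 + ω·-0.056 = -0.002
  r: GS value = (-9 - (-4)·0.824 - (-2)·-0.002) / (9) = -0.634;  r ← (1−ω)·-0.463 + ω·-0.634 = -0.583

(0.824, -0.002, -0.583)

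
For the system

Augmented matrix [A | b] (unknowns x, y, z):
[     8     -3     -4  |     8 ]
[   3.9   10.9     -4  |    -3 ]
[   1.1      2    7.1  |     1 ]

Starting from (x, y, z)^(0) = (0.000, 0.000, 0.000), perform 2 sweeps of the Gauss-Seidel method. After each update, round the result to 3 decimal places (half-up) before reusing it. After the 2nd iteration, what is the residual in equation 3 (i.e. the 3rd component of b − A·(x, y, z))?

Iteration 1:
  x = (8 - (-3)·0.000 - (-4)·0.000) / (8) = 1.000
  y = (-3 - (3.9)·1.000 - (-4)·0.000) / (10.9) = -0.633
  z = (1 - (1.1)·1.000 - (2)·-0.633) / (7.1) = 0.164
Iteration 2:
  x = (8 - (-3)·-0.633 - (-4)·0.164) / (8) = 0.845
  y = (-3 - (3.9)·0.845 - (-4)·0.164) / (10.9) = -0.517
  z = (1 - (1.1)·0.845 - (2)·-0.517) / (7.1) = 0.156
Residual b − A·x = (0.313, -0.036, -0.003)

-0.003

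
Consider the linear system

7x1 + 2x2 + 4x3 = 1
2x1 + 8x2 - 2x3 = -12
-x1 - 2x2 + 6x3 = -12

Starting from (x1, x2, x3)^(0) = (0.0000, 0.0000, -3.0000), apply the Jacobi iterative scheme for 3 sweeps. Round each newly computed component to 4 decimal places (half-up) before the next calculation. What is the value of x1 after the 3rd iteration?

Iteration 1:
  x1 = (1 - (2)·0.0000 - (4)·-3.0000) / (7) = 1.8571
  x2 = (-12 - (2)·0.0000 - (-2)·-3.0000) / (8) = -2.2500
  x3 = (-12 - (-1)·0.0000 - (-2)·0.0000) / (6) = -2.0000
Iteration 2:
  x1 = (1 - (2)·-2.2500 - (4)·-2.0000) / (7) = 1.9286
  x2 = (-12 - (2)·1.8571 - (-2)·-2.0000) / (8) = -2.4643
  x3 = (-12 - (-1)·1.8571 - (-2)·-2.2500) / (6) = -2.4405
Iteration 3:
  x1 = (1 - (2)·-2.4643 - (4)·-2.4405) / (7) = 2.2415
  x2 = (-12 - (2)·1.9286 - (-2)·-2.4405) / (8) = -2.5923
  x3 = (-12 - (-1)·1.9286 - (-2)·-2.4643) / (6) = -2.5000

2.2415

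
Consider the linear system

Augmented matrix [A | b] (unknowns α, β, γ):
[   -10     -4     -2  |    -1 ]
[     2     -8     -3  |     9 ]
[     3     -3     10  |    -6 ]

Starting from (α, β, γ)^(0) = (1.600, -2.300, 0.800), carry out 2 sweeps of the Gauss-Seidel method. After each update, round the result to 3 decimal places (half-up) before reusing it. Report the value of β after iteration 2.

-0.460

Iteration 1:
  α = (-1 - (-4)·-2.300 - (-2)·0.800) / (-10) = 0.860
  β = (9 - (2)·0.860 - (-3)·0.800) / (-8) = -1.210
  γ = (-6 - (3)·0.860 - (-3)·-1.210) / (10) = -1.221
Iteration 2:
  α = (-1 - (-4)·-1.210 - (-2)·-1.221) / (-10) = 0.828
  β = (9 - (2)·0.828 - (-3)·-1.221) / (-8) = -0.460
  γ = (-6 - (3)·0.828 - (-3)·-0.460) / (10) = -0.986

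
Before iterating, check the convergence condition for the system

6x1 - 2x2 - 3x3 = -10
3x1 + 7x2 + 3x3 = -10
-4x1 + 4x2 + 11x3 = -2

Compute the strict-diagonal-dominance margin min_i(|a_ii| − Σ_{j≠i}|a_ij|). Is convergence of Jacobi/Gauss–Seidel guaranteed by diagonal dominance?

1

row 1: |6| − (2+3) = 1
row 2: |7| − (3+3) = 1
row 3: |11| − (4+4) = 3
minimum over rows = 1 → strictly diagonally dominant (convergence guaranteed)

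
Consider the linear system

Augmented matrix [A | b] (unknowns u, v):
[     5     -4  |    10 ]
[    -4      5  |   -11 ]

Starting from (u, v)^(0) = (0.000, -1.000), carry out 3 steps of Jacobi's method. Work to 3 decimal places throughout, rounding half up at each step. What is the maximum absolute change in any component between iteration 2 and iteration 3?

0.768

Iteration 1:
  u = (10 - (-4)·-1.000) / (5) = 1.200
  v = (-11 - (-4)·0.000) / (5) = -2.200
Iteration 2:
  u = (10 - (-4)·-2.200) / (5) = 0.240
  v = (-11 - (-4)·1.200) / (5) = -1.240
Iteration 3:
  u = (10 - (-4)·-1.240) / (5) = 1.008
  v = (-11 - (-4)·0.240) / (5) = -2.008
Change: (0.768, -0.768) → max |·| = 0.768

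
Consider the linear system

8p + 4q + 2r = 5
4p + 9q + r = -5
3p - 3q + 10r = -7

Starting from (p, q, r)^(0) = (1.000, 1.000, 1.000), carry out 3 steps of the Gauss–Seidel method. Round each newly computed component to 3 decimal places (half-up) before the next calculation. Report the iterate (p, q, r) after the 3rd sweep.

Iteration 1:
  p = (5 - (4)·1.000 - (2)·1.000) / (8) = -0.125
  q = (-5 - (4)·-0.125 - (1)·1.000) / (9) = -0.611
  r = (-7 - (3)·-0.125 - (-3)·-0.611) / (10) = -0.846
Iteration 2:
  p = (5 - (4)·-0.611 - (2)·-0.846) / (8) = 1.142
  q = (-5 - (4)·1.142 - (1)·-0.846) / (9) = -0.969
  r = (-7 - (3)·1.142 - (-3)·-0.969) / (10) = -1.333
Iteration 3:
  p = (5 - (4)·-0.969 - (2)·-1.333) / (8) = 1.443
  q = (-5 - (4)·1.443 - (1)·-1.333) / (9) = -1.049
  r = (-7 - (3)·1.443 - (-3)·-1.049) / (10) = -1.448

(1.443, -1.049, -1.448)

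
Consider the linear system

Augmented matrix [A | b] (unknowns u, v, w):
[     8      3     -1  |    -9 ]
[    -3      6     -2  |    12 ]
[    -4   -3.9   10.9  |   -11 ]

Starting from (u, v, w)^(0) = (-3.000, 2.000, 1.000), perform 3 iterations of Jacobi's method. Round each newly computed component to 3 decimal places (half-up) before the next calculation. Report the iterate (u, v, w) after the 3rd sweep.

Iteration 1:
  u = (-9 - (3)·2.000 - (-1)·1.000) / (8) = -1.750
  v = (12 - (-3)·-3.000 - (-2)·1.000) / (6) = 0.833
  w = (-11 - (-4)·-3.000 - (-3.9)·2.000) / (10.9) = -1.394
Iteration 2:
  u = (-9 - (3)·0.833 - (-1)·-1.394) / (8) = -1.612
  v = (12 - (-3)·-1.750 - (-2)·-1.394) / (6) = 0.660
  w = (-11 - (-4)·-1.750 - (-3.9)·0.833) / (10.9) = -1.353
Iteration 3:
  u = (-9 - (3)·0.660 - (-1)·-1.353) / (8) = -1.542
  v = (12 - (-3)·-1.612 - (-2)·-1.353) / (6) = 0.743
  w = (-11 - (-4)·-1.612 - (-3.9)·0.660) / (10.9) = -1.365

(-1.542, 0.743, -1.365)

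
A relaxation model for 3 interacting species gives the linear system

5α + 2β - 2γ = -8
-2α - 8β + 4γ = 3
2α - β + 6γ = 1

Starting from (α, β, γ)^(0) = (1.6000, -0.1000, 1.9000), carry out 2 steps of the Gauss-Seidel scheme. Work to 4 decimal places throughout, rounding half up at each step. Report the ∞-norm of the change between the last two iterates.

Iteration 1:
  α = (-8 - (2)·-0.1000 - (-2)·1.9000) / (5) = -0.8000
  β = (3 - (-2)·-0.8000 - (4)·1.9000) / (-8) = 0.7750
  γ = (1 - (2)·-0.8000 - (-1)·0.7750) / (6) = 0.5625
Iteration 2:
  α = (-8 - (2)·0.7750 - (-2)·0.5625) / (5) = -1.6850
  β = (3 - (-2)·-1.6850 - (4)·0.5625) / (-8) = 0.3275
  γ = (1 - (2)·-1.6850 - (-1)·0.3275) / (6) = 0.7829
Change: (-0.8850, -0.4475, 0.2204) → max |·| = 0.8850

0.8850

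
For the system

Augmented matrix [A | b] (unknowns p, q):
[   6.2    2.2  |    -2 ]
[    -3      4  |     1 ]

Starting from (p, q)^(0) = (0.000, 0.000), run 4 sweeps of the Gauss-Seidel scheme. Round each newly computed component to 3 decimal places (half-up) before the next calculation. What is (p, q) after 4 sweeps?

Iteration 1:
  p = (-2 - (2.2)·0.000) / (6.2) = -0.323
  q = (1 - (-3)·-0.323) / (4) = 0.008
Iteration 2:
  p = (-2 - (2.2)·0.008) / (6.2) = -0.325
  q = (1 - (-3)·-0.325) / (4) = 0.006
Iteration 3:
  p = (-2 - (2.2)·0.006) / (6.2) = -0.325
  q = (1 - (-3)·-0.325) / (4) = 0.006
Iteration 4:
  p = (-2 - (2.2)·0.006) / (6.2) = -0.325
  q = (1 - (-3)·-0.325) / (4) = 0.006

(-0.325, 0.006)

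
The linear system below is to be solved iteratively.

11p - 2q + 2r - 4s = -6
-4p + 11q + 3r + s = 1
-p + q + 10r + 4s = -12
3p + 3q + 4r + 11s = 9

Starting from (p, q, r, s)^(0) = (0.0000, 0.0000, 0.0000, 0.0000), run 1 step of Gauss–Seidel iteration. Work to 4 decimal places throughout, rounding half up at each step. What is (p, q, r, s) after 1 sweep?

(-0.5455, -0.1075, -1.2438, 1.4486)

Iteration 1:
  p = (-6 - (-2)·0.0000 - (2)·0.0000 - (-4)·0.0000) / (11) = -0.5455
  q = (1 - (-4)·-0.5455 - (3)·0.0000 - (1)·0.0000) / (11) = -0.1075
  r = (-12 - (-1)·-0.5455 - (1)·-0.1075 - (4)·0.0000) / (10) = -1.2438
  s = (9 - (3)·-0.5455 - (3)·-0.1075 - (4)·-1.2438) / (11) = 1.4486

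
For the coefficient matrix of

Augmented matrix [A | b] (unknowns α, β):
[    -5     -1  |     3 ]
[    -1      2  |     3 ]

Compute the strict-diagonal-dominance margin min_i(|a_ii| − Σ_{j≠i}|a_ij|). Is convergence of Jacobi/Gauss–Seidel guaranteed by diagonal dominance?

1

row 1: |-5| − (1) = 4
row 2: |2| − (1) = 1
minimum over rows = 1 → strictly diagonally dominant (convergence guaranteed)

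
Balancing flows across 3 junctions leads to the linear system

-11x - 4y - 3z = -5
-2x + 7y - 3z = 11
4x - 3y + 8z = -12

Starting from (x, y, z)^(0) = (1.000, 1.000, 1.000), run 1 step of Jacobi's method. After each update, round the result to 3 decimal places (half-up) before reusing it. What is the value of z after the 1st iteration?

Iteration 1:
  x = (-5 - (-4)·1.000 - (-3)·1.000) / (-11) = -0.182
  y = (11 - (-2)·1.000 - (-3)·1.000) / (7) = 2.286
  z = (-12 - (4)·1.000 - (-3)·1.000) / (8) = -1.625

-1.625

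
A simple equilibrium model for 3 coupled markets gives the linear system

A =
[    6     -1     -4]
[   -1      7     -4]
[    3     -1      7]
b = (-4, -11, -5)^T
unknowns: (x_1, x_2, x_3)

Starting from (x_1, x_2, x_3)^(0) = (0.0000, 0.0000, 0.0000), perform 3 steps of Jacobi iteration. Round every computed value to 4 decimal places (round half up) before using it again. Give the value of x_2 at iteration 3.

-2.1453

Iteration 1:
  x_1 = (-4 - (-1)·0.0000 - (-4)·0.0000) / (6) = -0.6667
  x_2 = (-11 - (-1)·0.0000 - (-4)·0.0000) / (7) = -1.5714
  x_3 = (-5 - (3)·0.0000 - (-1)·0.0000) / (7) = -0.7143
Iteration 2:
  x_1 = (-4 - (-1)·-1.5714 - (-4)·-0.7143) / (6) = -1.4048
  x_2 = (-11 - (-1)·-0.6667 - (-4)·-0.7143) / (7) = -2.0748
  x_3 = (-5 - (3)·-0.6667 - (-1)·-1.5714) / (7) = -0.6530
Iteration 3:
  x_1 = (-4 - (-1)·-2.0748 - (-4)·-0.6530) / (6) = -1.4478
  x_2 = (-11 - (-1)·-1.4048 - (-4)·-0.6530) / (7) = -2.1453
  x_3 = (-5 - (3)·-1.4048 - (-1)·-2.0748) / (7) = -0.4086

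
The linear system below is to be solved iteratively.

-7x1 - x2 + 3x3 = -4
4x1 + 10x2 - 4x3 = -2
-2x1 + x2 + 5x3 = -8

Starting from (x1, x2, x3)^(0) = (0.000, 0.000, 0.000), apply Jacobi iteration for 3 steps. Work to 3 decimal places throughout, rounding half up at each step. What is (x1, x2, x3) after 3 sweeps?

Iteration 1:
  x1 = (-4 - (-1)·0.000 - (3)·0.000) / (-7) = 0.571
  x2 = (-2 - (4)·0.000 - (-4)·0.000) / (10) = -0.200
  x3 = (-8 - (-2)·0.000 - (1)·0.000) / (5) = -1.600
Iteration 2:
  x1 = (-4 - (-1)·-0.200 - (3)·-1.600) / (-7) = -0.086
  x2 = (-2 - (4)·0.571 - (-4)·-1.600) / (10) = -1.068
  x3 = (-8 - (-2)·0.571 - (1)·-0.200) / (5) = -1.332
Iteration 3:
  x1 = (-4 - (-1)·-1.068 - (3)·-1.332) / (-7) = 0.153
  x2 = (-2 - (4)·-0.086 - (-4)·-1.332) / (10) = -0.698
  x3 = (-8 - (-2)·-0.086 - (1)·-1.068) / (5) = -1.421

(0.153, -0.698, -1.421)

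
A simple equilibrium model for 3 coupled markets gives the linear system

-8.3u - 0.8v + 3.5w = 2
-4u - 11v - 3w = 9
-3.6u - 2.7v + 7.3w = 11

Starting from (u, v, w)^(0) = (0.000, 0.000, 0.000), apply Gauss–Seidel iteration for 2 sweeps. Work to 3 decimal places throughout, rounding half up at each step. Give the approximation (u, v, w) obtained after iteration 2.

Iteration 1:
  u = (2 - (-0.8)·0.000 - (3.5)·0.000) / (-8.3) = -0.241
  v = (9 - (-4)·-0.241 - (-3)·0.000) / (-11) = -0.731
  w = (11 - (-3.6)·-0.241 - (-2.7)·-0.731) / (7.3) = 1.118
Iteration 2:
  u = (2 - (-0.8)·-0.731 - (3.5)·1.118) / (-8.3) = 0.301
  v = (9 - (-4)·0.301 - (-3)·1.118) / (-11) = -1.233
  w = (11 - (-3.6)·0.301 - (-2.7)·-1.233) / (7.3) = 1.199

(0.301, -1.233, 1.199)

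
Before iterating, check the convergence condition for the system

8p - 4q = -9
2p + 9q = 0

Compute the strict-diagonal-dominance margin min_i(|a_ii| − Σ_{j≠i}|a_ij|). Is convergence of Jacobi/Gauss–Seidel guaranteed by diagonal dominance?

4

row 1: |8| − (4) = 4
row 2: |9| − (2) = 7
minimum over rows = 4 → strictly diagonally dominant (convergence guaranteed)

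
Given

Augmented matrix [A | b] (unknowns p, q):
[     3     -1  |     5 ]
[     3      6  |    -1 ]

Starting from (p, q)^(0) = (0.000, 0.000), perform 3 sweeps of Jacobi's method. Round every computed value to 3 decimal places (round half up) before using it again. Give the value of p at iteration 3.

Iteration 1:
  p = (5 - (-1)·0.000) / (3) = 1.667
  q = (-1 - (3)·0.000) / (6) = -0.167
Iteration 2:
  p = (5 - (-1)·-0.167) / (3) = 1.611
  q = (-1 - (3)·1.667) / (6) = -1.000
Iteration 3:
  p = (5 - (-1)·-1.000) / (3) = 1.333
  q = (-1 - (3)·1.611) / (6) = -0.972

1.333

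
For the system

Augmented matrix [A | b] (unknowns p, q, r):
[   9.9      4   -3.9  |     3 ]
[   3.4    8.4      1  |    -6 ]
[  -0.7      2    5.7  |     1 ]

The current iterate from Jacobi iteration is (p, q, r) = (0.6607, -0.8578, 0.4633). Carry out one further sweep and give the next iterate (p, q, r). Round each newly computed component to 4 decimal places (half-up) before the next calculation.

One sweep:
  p = (3 - (4)·-0.8578 - (-3.9)·0.4633) / (9.9) = 0.8321
  q = (-6 - (3.4)·0.6607 - (1)·0.4633) / (8.4) = -1.0369
  r = (1 - (-0.7)·0.6607 - (2)·-0.8578) / (5.7) = 0.5576

(0.8321, -1.0369, 0.5576)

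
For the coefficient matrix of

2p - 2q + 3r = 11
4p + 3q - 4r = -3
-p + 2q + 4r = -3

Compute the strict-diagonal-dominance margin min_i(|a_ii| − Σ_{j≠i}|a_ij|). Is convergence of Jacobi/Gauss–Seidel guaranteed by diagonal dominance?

-5

row 1: |2| − (2+3) = -3
row 2: |3| − (4+4) = -5
row 3: |4| − (1+2) = 1
minimum over rows = -5 → not strictly diagonally dominant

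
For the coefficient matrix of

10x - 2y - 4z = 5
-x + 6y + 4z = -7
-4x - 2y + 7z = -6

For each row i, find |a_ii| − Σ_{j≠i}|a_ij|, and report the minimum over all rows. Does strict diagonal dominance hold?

1

row 1: |10| − (2+4) = 4
row 2: |6| − (1+4) = 1
row 3: |7| − (4+2) = 1
minimum over rows = 1 → strictly diagonally dominant (convergence guaranteed)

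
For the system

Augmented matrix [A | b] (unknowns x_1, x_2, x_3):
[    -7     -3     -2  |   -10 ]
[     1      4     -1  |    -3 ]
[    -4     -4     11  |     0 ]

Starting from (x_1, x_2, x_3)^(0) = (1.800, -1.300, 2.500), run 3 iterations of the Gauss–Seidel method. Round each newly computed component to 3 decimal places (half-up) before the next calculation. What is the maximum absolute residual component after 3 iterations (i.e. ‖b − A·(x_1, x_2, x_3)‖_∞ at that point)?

Iteration 1:
  x_1 = (-10 - (-3)·-1.300 - (-2)·2.500) / (-7) = 1.271
  x_2 = (-3 - (1)·1.271 - (-1)·2.500) / (4) = -0.443
  x_3 = (0 - (-4)·1.271 - (-4)·-0.443) / (11) = 0.301
Iteration 2:
  x_1 = (-10 - (-3)·-0.443 - (-2)·0.301) / (-7) = 1.532
  x_2 = (-3 - (1)·1.532 - (-1)·0.301) / (4) = -1.058
  x_3 = (0 - (-4)·1.532 - (-4)·-1.058) / (11) = 0.172
Iteration 3:
  x_1 = (-10 - (-3)·-1.058 - (-2)·0.172) / (-7) = 1.833
  x_2 = (-3 - (1)·1.833 - (-1)·0.172) / (4) = -1.165
  x_3 = (0 - (-4)·1.833 - (-4)·-1.165) / (11) = 0.243
Residual b − A·x = (-0.178, 0.070, -0.001); ∞-norm = 0.178

0.178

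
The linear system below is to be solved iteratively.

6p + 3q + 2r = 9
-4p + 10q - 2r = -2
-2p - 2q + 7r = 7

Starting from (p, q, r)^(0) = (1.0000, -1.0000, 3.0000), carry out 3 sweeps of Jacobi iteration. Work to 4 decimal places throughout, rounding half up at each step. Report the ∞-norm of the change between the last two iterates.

0.1810

Iteration 1:
  p = (9 - (3)·-1.0000 - (2)·3.0000) / (6) = 1.0000
  q = (-2 - (-4)·1.0000 - (-2)·3.0000) / (10) = 0.8000
  r = (7 - (-2)·1.0000 - (-2)·-1.0000) / (7) = 1.0000
Iteration 2:
  p = (9 - (3)·0.8000 - (2)·1.0000) / (6) = 0.7667
  q = (-2 - (-4)·1.0000 - (-2)·1.0000) / (10) = 0.4000
  r = (7 - (-2)·1.0000 - (-2)·0.8000) / (7) = 1.5143
Iteration 3:
  p = (9 - (3)·0.4000 - (2)·1.5143) / (6) = 0.7952
  q = (-2 - (-4)·0.7667 - (-2)·1.5143) / (10) = 0.4095
  r = (7 - (-2)·0.7667 - (-2)·0.4000) / (7) = 1.3333
Change: (0.0285, 0.0095, -0.1810) → max |·| = 0.1810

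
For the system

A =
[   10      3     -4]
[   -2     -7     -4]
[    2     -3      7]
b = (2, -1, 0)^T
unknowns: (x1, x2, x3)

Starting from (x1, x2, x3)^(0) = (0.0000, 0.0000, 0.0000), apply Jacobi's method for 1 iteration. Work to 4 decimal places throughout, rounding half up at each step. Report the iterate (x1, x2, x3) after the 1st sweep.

Iteration 1:
  x1 = (2 - (3)·0.0000 - (-4)·0.0000) / (10) = 0.2000
  x2 = (-1 - (-2)·0.0000 - (-4)·0.0000) / (-7) = 0.1429
  x3 = (0 - (2)·0.0000 - (-3)·0.0000) / (7) = 0.0000

(0.2000, 0.1429, 0.0000)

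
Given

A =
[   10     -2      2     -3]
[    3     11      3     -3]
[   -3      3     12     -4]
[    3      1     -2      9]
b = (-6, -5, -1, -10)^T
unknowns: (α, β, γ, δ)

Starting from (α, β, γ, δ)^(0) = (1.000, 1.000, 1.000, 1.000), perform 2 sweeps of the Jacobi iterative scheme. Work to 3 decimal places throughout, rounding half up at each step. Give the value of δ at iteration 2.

-0.875

Iteration 1:
  α = (-6 - (-2)·1.000 - (2)·1.000 - (-3)·1.000) / (10) = -0.300
  β = (-5 - (3)·1.000 - (3)·1.000 - (-3)·1.000) / (11) = -0.727
  γ = (-1 - (-3)·1.000 - (3)·1.000 - (-4)·1.000) / (12) = 0.250
  δ = (-10 - (3)·1.000 - (1)·1.000 - (-2)·1.000) / (9) = -1.333
Iteration 2:
  α = (-6 - (-2)·-0.727 - (2)·0.250 - (-3)·-1.333) / (10) = -1.195
  β = (-5 - (3)·-0.300 - (3)·0.250 - (-3)·-1.333) / (11) = -0.804
  γ = (-1 - (-3)·-0.300 - (3)·-0.727 - (-4)·-1.333) / (12) = -0.421
  δ = (-10 - (3)·-0.300 - (1)·-0.727 - (-2)·0.250) / (9) = -0.875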